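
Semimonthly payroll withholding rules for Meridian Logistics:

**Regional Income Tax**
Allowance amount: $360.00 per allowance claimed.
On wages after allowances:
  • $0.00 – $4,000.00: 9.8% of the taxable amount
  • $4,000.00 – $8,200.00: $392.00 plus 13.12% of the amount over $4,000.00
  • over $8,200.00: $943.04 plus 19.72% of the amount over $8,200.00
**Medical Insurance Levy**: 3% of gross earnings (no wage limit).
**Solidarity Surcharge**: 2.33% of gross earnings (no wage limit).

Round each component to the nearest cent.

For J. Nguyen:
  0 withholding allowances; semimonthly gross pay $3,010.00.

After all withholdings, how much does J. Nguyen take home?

$2,554.59

Regional Income Tax: taxable = $3,010.00
  9.8% × $3,010.00 = $294.98
Medical Insurance Levy: 3% × $3,010.00 = $90.30
Solidarity Surcharge: 2.33% × $3,010.00 = $70.13
Total withheld: $294.98 + $90.30 + $70.13 = $455.41
Net pay: $3,010.00 − $455.41 = $2,554.59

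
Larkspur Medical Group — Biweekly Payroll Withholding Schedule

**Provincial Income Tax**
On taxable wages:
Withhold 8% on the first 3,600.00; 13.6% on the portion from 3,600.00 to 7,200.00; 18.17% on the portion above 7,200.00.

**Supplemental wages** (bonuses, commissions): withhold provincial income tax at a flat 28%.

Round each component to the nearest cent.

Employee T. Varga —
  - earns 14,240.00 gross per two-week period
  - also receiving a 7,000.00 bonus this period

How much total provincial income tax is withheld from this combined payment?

Provincial Income Tax: taxable = 14,240.00
  777.60 + 18.17% × (14,240.00 − 7,200.00) = 777.60 + 18.17% × 7,040.00 = 2,056.77
Supplemental (28% flat on bonus): 28% × 7,000.00 = 1,960.00
Total provincial income tax: 2,056.77 + 1,960.00 = 4,016.77

4,016.77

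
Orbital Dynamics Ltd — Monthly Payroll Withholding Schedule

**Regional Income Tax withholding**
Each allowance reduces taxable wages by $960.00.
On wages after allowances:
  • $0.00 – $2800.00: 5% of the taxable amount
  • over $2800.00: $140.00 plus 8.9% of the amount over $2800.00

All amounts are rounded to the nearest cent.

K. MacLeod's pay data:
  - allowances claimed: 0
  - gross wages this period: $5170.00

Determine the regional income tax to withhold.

$350.93

Regional Income Tax: taxable = $5170.00
  $140.00 + 8.9% × ($5170.00 − $2800.00) = $140.00 + 8.9% × $2370.00 = $350.93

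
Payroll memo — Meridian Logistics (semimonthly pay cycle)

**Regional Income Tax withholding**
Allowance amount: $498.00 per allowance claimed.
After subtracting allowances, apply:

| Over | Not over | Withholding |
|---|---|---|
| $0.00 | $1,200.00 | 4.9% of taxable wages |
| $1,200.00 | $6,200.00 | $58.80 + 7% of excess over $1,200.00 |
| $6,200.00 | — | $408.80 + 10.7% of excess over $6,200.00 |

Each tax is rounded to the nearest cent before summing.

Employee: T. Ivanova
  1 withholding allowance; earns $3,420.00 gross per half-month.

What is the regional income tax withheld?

$179.34

Regional Income Tax: taxable = $3,420.00 − 1×$498.00 = $2,922.00
  $58.80 + 7% × ($2,922.00 − $1,200.00) = $58.80 + 7% × $1,722.00 = $179.34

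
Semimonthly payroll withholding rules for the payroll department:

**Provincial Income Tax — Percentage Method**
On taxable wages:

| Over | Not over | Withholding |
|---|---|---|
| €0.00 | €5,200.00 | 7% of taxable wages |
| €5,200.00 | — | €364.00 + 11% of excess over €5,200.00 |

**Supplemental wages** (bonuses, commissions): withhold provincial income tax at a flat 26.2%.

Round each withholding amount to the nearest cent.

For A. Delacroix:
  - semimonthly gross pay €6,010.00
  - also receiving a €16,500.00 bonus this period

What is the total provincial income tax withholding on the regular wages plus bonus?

Provincial Income Tax: taxable = €6,010.00
  €364.00 + 11% × (€6,010.00 − €5,200.00) = €364.00 + 11% × €810.00 = €453.10
Supplemental (26.2% flat on bonus): 26.2% × €16,500.00 = €4,323.00
Total provincial income tax: €453.10 + €4,323.00 = €4,776.10

€4,776.10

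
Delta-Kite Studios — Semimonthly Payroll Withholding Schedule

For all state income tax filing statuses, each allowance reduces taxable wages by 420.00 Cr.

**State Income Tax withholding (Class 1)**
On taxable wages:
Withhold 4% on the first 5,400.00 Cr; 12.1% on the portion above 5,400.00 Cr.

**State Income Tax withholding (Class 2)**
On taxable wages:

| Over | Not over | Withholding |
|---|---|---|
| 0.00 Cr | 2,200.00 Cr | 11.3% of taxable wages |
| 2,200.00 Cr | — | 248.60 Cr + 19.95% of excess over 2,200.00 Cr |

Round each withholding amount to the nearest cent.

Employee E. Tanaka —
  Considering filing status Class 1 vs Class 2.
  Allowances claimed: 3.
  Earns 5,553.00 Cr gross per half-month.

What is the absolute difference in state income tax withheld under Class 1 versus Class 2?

494.43 Cr

State Income Tax (Class 1): taxable = 5,553.00 Cr − 3×420.00 Cr = 4,293.00 Cr
  4% × 4,293.00 Cr = 171.72 Cr
State Income Tax (Class 2): taxable = 5,553.00 Cr − 3×420.00 Cr = 4,293.00 Cr
  248.60 Cr + 19.95% × (4,293.00 Cr − 2,200.00 Cr) = 248.60 Cr + 19.95% × 2,093.00 Cr = 666.15 Cr
Difference: |171.72 Cr − 666.15 Cr| = 494.43 Cr (higher under Class 2)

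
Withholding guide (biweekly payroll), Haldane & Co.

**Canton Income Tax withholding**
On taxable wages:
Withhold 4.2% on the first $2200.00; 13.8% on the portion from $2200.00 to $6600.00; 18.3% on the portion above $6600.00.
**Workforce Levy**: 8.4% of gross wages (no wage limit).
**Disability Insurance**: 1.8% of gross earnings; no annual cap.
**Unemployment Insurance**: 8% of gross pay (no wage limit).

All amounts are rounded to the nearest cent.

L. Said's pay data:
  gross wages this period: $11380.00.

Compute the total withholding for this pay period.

Canton Income Tax: taxable = $11380.00
  $699.60 + 18.3% × ($11380.00 − $6600.00) = $699.60 + 18.3% × $4780.00 = $1574.34
Workforce Levy: 8.4% × $11380.00 = $955.92
Disability Insurance: 1.8% × $11380.00 = $204.84
Unemployment Insurance: 8% × $11380.00 = $910.40
Total: $1574.34 + $955.92 + $204.84 + $910.40 = $3645.50

$3645.50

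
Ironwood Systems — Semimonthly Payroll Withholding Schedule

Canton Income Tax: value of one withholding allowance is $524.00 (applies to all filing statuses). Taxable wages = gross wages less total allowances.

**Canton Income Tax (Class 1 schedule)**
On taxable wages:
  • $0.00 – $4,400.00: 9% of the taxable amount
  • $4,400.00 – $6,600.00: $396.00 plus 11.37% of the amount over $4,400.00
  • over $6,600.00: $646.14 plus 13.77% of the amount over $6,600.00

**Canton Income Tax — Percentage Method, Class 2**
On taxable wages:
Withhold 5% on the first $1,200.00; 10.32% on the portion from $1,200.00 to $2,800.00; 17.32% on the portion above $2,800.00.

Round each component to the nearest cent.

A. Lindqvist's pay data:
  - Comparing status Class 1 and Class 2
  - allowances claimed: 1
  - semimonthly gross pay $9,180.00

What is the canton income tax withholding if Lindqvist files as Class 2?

Canton Income Tax (Class 2): taxable = $9,180.00 − 1×$524.00 = $8,656.00
  $225.12 + 17.32% × ($8,656.00 − $2,800.00) = $225.12 + 17.32% × $5,856.00 = $1,239.38

$1,239.38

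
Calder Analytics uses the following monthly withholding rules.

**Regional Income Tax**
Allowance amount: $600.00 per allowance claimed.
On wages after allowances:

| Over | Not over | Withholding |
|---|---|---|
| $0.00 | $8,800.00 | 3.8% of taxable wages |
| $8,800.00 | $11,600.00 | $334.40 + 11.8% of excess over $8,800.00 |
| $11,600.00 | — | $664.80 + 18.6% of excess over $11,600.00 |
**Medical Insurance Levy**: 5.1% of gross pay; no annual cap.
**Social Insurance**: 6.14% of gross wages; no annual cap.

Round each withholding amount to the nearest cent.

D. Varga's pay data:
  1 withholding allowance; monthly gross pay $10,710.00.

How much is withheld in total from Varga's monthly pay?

$1,692.78

Regional Income Tax: taxable = $10,710.00 − 1×$600.00 = $10,110.00
  $334.40 + 11.8% × ($10,110.00 − $8,800.00) = $334.40 + 11.8% × $1,310.00 = $488.98
Medical Insurance Levy: 5.1% × $10,710.00 = $546.21
Social Insurance: 6.14% × $10,710.00 = $657.59
Total: $488.98 + $546.21 + $657.59 = $1,692.78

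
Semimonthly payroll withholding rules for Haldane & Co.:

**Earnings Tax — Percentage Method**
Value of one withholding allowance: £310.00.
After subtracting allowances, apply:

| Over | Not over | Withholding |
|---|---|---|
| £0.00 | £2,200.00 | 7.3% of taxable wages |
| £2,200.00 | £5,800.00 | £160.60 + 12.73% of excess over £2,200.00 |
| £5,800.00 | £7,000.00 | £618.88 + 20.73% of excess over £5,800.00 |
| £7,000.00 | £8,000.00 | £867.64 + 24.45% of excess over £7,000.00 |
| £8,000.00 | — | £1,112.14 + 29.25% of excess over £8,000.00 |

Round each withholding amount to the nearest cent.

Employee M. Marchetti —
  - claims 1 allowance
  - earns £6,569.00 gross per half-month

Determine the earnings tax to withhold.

Earnings Tax: taxable = £6,569.00 − 1×£310.00 = £6,259.00
  £618.88 + 20.73% × (£6,259.00 − £5,800.00) = £618.88 + 20.73% × £459.00 = £714.03

£714.03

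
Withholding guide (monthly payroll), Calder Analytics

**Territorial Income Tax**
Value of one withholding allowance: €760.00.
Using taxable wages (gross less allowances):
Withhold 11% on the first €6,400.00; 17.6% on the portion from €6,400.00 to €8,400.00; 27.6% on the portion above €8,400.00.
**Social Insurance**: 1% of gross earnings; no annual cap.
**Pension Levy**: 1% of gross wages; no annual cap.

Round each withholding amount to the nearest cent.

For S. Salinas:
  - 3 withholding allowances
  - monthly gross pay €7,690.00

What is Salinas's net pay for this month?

Territorial Income Tax: taxable = €7,690.00 − 3×€760.00 = €5,410.00
  11% × €5,410.00 = €595.10
Social Insurance: 1% × €7,690.00 = €76.90
Pension Levy: 1% × €7,690.00 = €76.90
Total withheld: €595.10 + €76.90 + €76.90 = €748.90
Net pay: €7,690.00 − €748.90 = €6,941.10

€6,941.10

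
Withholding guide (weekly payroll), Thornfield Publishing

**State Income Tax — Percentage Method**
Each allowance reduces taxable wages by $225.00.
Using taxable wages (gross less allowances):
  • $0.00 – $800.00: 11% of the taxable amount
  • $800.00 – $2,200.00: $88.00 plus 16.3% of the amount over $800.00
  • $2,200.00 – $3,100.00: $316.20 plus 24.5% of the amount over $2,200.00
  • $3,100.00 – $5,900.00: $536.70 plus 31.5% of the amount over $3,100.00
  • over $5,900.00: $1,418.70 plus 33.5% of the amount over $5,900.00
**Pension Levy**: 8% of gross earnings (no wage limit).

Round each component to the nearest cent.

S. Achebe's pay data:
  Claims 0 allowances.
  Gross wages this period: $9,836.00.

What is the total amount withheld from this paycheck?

State Income Tax: taxable = $9,836.00
  $1,418.70 + 33.5% × ($9,836.00 − $5,900.00) = $1,418.70 + 33.5% × $3,936.00 = $2,737.26
Pension Levy: 8% × $9,836.00 = $786.88
Total: $2,737.26 + $786.88 = $3,524.14

$3,524.14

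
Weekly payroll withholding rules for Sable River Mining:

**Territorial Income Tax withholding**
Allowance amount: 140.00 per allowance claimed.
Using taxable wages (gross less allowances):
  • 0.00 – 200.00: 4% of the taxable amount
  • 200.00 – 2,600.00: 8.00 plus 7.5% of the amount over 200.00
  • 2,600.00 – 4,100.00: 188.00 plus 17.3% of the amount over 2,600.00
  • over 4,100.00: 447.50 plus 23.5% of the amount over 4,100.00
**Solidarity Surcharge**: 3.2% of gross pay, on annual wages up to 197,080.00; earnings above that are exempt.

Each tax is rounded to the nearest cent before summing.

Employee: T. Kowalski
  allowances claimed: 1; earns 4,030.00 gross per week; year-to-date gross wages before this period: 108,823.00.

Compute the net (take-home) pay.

Territorial Income Tax: taxable = 4,030.00 − 1×140.00 = 3,890.00
  188.00 + 17.3% × (3,890.00 − 2,600.00) = 188.00 + 17.3% × 1,290.00 = 411.17
Solidarity Surcharge: 3.2% × 4,030.00 = 128.96
Total withheld: 411.17 + 128.96 = 540.13
Net pay: 4,030.00 − 540.13 = 3,489.87

3,489.87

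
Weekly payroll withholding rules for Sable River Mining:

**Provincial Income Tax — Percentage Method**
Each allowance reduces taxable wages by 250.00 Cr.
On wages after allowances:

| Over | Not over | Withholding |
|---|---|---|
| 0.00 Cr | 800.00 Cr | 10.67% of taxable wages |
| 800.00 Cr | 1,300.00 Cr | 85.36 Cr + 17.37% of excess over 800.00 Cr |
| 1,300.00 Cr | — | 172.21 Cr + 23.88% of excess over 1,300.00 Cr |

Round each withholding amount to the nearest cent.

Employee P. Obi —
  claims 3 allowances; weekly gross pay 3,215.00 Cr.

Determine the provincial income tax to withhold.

450.41 Cr

Provincial Income Tax: taxable = 3,215.00 Cr − 3×250.00 Cr = 2,465.00 Cr
  172.21 Cr + 23.88% × (2,465.00 Cr − 1,300.00 Cr) = 172.21 Cr + 23.88% × 1,165.00 Cr = 450.41 Cr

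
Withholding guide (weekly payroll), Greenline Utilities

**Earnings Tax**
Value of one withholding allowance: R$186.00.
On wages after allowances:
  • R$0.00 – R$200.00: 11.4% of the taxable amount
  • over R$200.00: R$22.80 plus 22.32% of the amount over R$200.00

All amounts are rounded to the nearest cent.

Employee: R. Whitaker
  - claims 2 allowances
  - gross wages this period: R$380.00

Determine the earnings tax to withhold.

R$0.91

Earnings Tax: taxable = R$380.00 − 2×R$186.00 = R$8.00
  11.4% × R$8.00 = R$0.91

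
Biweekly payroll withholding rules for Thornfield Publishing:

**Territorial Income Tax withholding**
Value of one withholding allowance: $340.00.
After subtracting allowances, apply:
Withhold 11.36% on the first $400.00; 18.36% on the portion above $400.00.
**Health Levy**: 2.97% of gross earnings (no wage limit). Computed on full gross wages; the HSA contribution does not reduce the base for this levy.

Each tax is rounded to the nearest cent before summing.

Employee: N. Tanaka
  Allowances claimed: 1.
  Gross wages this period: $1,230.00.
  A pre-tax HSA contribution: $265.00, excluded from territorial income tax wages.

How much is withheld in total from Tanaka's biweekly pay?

$123.28

Territorial Income Tax: taxable = $1,230.00 − $265.00 − 1×$340.00 = $625.00
  $45.44 + 18.36% × ($625.00 − $400.00) = $45.44 + 18.36% × $225.00 = $86.75
Health Levy: 2.97% × $1,230.00 = $36.53
Total: $86.75 + $36.53 = $123.28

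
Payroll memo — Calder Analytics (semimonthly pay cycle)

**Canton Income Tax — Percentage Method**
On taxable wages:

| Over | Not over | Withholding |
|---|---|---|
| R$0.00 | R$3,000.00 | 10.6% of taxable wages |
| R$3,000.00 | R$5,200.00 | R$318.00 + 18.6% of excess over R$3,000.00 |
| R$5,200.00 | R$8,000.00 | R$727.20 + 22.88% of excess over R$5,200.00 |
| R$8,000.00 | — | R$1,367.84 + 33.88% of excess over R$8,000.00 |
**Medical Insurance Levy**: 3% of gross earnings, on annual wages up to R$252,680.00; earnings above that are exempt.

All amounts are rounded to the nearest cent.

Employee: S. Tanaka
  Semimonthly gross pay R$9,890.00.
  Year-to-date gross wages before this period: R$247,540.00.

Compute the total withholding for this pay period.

R$2,162.37

Canton Income Tax: taxable = R$9,890.00
  R$1,367.84 + 33.88% × (R$9,890.00 − R$8,000.00) = R$1,367.84 + 33.88% × R$1,890.00 = R$2,008.17
Medical Insurance Levy: cap R$252,680.00 − YTD R$247,540.00 = R$5,140.00 subject; 3% × R$5,140.00 = R$154.20
Total: R$2,008.17 + R$154.20 = R$2,162.37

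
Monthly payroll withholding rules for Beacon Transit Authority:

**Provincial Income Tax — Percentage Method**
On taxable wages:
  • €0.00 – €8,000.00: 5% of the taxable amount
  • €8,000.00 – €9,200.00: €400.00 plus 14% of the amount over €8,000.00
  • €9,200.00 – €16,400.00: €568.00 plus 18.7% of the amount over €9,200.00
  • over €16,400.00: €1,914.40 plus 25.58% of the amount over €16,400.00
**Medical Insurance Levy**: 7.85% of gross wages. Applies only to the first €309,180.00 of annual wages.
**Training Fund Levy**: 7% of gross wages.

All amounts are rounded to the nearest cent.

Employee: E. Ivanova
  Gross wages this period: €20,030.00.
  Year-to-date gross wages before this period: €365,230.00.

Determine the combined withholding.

€4,245.05

Provincial Income Tax: taxable = €20,030.00
  €1,914.40 + 25.58% × (€20,030.00 − €16,400.00) = €1,914.40 + 25.58% × €3,630.00 = €2,842.95
Medical Insurance Levy: YTD €365,230.00 ≥ cap €309,180.00 → €0.00
Training Fund Levy: 7% × €20,030.00 = €1,402.10
Total: €2,842.95 + €0.00 + €1,402.10 = €4,245.05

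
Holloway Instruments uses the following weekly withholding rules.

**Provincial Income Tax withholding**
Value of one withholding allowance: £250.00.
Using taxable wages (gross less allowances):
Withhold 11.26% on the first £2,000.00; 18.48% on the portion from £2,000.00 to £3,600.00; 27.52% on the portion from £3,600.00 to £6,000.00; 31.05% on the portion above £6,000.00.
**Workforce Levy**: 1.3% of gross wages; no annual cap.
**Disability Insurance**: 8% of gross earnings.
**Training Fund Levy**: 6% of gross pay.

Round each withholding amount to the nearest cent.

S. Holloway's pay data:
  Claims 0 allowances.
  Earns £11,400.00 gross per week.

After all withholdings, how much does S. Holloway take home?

Provincial Income Tax: taxable = £11,400.00
  £1,181.36 + 31.05% × (£11,400.00 − £6,000.00) = £1,181.36 + 31.05% × £5,400.00 = £2,858.06
Workforce Levy: 1.3% × £11,400.00 = £148.20
Disability Insurance: 8% × £11,400.00 = £912.00
Training Fund Levy: 6% × £11,400.00 = £684.00
Total withheld: £2,858.06 + £148.20 + £912.00 + £684.00 = £4,602.26
Net pay: £11,400.00 − £4,602.26 = £6,797.74

£6,797.74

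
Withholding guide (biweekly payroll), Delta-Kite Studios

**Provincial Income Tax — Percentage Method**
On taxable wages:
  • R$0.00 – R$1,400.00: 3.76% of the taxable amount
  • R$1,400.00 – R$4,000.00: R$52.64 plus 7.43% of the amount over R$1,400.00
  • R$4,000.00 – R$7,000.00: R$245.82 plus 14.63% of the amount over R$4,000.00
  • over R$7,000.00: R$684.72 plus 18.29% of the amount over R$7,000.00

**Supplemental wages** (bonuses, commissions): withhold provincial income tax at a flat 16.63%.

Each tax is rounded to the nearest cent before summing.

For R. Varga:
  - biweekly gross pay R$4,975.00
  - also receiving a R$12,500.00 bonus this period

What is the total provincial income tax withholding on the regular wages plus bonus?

Provincial Income Tax: taxable = R$4,975.00
  R$245.82 + 14.63% × (R$4,975.00 − R$4,000.00) = R$245.82 + 14.63% × R$975.00 = R$388.46
Supplemental (16.63% flat on bonus): 16.63% × R$12,500.00 = R$2,078.75
Total provincial income tax: R$388.46 + R$2,078.75 = R$2,467.21

R$2,467.21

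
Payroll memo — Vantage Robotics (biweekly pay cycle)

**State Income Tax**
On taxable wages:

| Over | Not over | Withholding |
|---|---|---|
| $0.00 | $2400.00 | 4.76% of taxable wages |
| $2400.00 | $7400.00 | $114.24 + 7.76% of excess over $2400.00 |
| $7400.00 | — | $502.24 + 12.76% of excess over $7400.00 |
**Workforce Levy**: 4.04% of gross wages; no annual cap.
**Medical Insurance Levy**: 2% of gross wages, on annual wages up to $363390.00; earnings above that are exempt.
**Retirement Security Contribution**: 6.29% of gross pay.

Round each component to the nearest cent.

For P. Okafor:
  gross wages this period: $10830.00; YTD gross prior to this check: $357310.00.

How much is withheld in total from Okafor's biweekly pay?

State Income Tax: taxable = $10830.00
  $502.24 + 12.76% × ($10830.00 − $7400.00) = $502.24 + 12.76% × $3430.00 = $939.91
Workforce Levy: 4.04% × $10830.00 = $437.53
Medical Insurance Levy: cap $363390.00 − YTD $357310.00 = $6080.00 subject; 2% × $6080.00 = $121.60
Retirement Security Contribution: 6.29% × $10830.00 = $681.21
Total: $939.91 + $437.53 + $121.60 + $681.21 = $2180.25

$2180.25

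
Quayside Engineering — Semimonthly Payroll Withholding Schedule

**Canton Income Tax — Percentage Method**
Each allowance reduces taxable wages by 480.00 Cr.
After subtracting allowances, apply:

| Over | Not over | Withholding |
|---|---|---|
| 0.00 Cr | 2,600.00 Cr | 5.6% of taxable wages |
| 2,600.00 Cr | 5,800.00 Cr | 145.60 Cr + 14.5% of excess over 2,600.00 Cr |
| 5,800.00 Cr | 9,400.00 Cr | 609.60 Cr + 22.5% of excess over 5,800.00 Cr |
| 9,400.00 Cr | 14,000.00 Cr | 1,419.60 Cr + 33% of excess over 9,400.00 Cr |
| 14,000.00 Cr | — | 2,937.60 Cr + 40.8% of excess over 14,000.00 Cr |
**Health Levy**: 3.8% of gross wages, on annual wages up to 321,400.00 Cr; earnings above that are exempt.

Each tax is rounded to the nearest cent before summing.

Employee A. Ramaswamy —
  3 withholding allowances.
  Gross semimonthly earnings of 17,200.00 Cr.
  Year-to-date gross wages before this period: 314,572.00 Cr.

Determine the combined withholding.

3,915.14 Cr

Canton Income Tax: taxable = 17,200.00 Cr − 3×480.00 Cr = 15,760.00 Cr
  2,937.60 Cr + 40.8% × (15,760.00 Cr − 14,000.00 Cr) = 2,937.60 Cr + 40.8% × 1,760.00 Cr = 3,655.68 Cr
Health Levy: cap 321,400.00 Cr − YTD 314,572.00 Cr = 6,828.00 Cr subject; 3.8% × 6,828.00 Cr = 259.46 Cr
Total: 3,655.68 Cr + 259.46 Cr = 3,915.14 Cr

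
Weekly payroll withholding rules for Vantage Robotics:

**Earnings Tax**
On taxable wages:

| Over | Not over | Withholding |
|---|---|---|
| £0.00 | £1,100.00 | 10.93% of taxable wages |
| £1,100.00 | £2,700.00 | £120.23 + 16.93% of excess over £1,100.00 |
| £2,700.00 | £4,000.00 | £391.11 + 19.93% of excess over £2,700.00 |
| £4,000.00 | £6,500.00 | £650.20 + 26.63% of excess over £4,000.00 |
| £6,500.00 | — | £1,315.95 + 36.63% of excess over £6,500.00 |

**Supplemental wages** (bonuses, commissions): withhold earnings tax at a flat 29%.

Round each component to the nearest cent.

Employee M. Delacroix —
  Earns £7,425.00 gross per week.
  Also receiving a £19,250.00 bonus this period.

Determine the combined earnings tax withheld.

Earnings Tax: taxable = £7,425.00
  £1,315.95 + 36.63% × (£7,425.00 − £6,500.00) = £1,315.95 + 36.63% × £925.00 = £1,654.78
Supplemental (29% flat on bonus): 29% × £19,250.00 = £5,582.50
Total earnings tax: £1,654.78 + £5,582.50 = £7,237.28

£7,237.28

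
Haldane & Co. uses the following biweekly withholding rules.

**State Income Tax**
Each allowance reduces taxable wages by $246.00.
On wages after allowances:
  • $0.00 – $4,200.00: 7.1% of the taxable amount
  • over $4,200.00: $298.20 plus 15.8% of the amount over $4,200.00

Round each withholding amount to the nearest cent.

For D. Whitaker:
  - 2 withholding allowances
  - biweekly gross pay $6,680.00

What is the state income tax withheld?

State Income Tax: taxable = $6,680.00 − 2×$246.00 = $6,188.00
  $298.20 + 15.8% × ($6,188.00 − $4,200.00) = $298.20 + 15.8% × $1,988.00 = $612.30

$612.30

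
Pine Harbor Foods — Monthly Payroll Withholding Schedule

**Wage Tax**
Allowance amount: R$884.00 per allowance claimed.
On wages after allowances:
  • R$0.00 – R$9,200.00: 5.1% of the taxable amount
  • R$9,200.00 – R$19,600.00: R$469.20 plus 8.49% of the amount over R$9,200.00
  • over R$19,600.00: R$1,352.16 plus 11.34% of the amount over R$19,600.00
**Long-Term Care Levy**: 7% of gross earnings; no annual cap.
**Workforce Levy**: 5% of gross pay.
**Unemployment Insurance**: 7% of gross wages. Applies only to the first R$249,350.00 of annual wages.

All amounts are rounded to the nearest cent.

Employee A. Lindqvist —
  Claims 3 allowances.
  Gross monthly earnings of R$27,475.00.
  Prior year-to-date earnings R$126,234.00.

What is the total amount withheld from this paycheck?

Wage Tax: taxable = R$27,475.00 − 3×R$884.00 = R$24,823.00
  R$1,352.16 + 11.34% × (R$24,823.00 − R$19,600.00) = R$1,352.16 + 11.34% × R$5,223.00 = R$1,944.45
Long-Term Care Levy: 7% × R$27,475.00 = R$1,923.25
Workforce Levy: 5% × R$27,475.00 = R$1,373.75
Unemployment Insurance: 7% × R$27,475.00 = R$1,923.25
Total: R$1,944.45 + R$1,923.25 + R$1,373.75 + R$1,923.25 = R$7,164.70

R$7,164.70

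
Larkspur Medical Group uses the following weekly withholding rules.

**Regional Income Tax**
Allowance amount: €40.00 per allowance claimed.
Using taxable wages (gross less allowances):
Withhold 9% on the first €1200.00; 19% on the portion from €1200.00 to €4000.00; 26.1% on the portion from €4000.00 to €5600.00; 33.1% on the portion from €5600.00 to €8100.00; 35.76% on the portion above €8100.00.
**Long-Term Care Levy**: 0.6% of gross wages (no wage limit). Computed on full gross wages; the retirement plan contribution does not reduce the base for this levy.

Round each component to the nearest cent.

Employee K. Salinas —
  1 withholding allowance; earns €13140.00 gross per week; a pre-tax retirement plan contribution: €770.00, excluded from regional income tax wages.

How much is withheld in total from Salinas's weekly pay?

€3476.59

Regional Income Tax: taxable = €13140.00 − €770.00 − 1×€40.00 = €12330.00
  €1885.10 + 35.76% × (€12330.00 − €8100.00) = €1885.10 + 35.76% × €4230.00 = €3397.75
Long-Term Care Levy: 0.6% × €13140.00 = €78.84
Total: €3397.75 + €78.84 = €3476.59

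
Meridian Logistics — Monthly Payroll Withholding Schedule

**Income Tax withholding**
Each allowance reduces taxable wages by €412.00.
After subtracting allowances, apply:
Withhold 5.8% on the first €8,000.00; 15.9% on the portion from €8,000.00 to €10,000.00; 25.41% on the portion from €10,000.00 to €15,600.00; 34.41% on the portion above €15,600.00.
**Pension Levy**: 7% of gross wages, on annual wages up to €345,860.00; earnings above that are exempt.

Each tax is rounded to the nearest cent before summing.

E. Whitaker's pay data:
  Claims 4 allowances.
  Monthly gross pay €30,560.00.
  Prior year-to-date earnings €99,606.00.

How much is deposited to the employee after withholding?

Income Tax: taxable = €30,560.00 − 4×€412.00 = €28,912.00
  €2,204.96 + 34.41% × (€28,912.00 − €15,600.00) = €2,204.96 + 34.41% × €13,312.00 = €6,785.62
Pension Levy: 7% × €30,560.00 = €2,139.20
Total withheld: €6,785.62 + €2,139.20 = €8,924.82
Net pay: €30,560.00 − €8,924.82 = €21,635.18

€21,635.18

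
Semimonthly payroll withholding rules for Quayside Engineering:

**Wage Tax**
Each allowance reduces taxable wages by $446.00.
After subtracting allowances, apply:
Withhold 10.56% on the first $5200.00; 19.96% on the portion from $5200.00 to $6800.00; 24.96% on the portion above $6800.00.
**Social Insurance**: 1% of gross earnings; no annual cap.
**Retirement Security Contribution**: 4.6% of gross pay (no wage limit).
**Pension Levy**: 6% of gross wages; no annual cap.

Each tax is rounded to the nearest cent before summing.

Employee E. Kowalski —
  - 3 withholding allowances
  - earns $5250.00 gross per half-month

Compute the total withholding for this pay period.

Wage Tax: taxable = $5250.00 − 3×$446.00 = $3912.00
  10.56% × $3912.00 = $413.11
Social Insurance: 1% × $5250.00 = $52.50
Retirement Security Contribution: 4.6% × $5250.00 = $241.50
Pension Levy: 6% × $5250.00 = $315.00
Total: $413.11 + $52.50 + $241.50 + $315.00 = $1022.11

$1022.11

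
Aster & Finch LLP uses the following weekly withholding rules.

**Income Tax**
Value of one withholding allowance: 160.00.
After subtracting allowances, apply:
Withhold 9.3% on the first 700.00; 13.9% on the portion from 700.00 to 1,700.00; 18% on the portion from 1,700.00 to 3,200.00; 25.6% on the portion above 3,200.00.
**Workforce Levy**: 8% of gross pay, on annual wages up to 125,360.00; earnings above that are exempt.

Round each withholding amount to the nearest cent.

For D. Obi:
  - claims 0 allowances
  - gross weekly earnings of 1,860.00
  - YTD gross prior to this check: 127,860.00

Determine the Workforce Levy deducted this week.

0.00

Workforce Levy: YTD 127,860.00 ≥ cap 125,360.00 → 0.00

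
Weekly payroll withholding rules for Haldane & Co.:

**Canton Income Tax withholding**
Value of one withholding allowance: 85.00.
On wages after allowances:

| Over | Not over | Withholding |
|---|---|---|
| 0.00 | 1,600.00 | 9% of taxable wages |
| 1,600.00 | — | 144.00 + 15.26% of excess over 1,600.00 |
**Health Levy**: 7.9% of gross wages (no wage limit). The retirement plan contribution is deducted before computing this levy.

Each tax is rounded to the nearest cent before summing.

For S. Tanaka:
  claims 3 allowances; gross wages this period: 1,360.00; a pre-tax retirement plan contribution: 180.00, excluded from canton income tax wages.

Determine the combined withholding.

176.47

Canton Income Tax: taxable = 1,360.00 − 180.00 − 3×85.00 = 925.00
  9% × 925.00 = 83.25
Health Levy: 7.9% × 1,180.00 = 93.22
Total: 83.25 + 93.22 = 176.47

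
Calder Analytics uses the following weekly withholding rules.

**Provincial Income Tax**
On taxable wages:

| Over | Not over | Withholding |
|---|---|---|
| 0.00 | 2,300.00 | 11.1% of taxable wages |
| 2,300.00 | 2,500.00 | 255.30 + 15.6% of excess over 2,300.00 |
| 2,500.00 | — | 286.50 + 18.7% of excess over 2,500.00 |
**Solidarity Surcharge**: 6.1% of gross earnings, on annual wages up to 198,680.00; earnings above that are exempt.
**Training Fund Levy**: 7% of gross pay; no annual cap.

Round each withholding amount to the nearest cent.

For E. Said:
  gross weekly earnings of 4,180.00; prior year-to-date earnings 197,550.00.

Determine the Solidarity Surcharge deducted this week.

Solidarity Surcharge: cap 198,680.00 − YTD 197,550.00 = 1,130.00 subject; 6.1% × 1,130.00 = 68.93

68.93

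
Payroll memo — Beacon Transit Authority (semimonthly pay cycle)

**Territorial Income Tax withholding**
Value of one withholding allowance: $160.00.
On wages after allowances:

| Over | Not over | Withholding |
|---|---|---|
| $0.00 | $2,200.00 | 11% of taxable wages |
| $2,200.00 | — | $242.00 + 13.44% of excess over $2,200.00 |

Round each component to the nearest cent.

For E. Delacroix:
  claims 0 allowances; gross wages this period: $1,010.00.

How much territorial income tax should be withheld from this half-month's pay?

Territorial Income Tax: taxable = $1,010.00
  11% × $1,010.00 = $111.10

$111.10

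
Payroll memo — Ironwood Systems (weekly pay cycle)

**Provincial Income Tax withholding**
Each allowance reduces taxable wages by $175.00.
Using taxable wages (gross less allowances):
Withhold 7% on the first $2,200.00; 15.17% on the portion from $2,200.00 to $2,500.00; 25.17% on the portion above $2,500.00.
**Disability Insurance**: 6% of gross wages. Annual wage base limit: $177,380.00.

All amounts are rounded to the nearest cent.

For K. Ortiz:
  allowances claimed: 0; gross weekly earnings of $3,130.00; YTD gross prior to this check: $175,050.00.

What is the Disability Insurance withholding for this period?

$139.80

Disability Insurance: cap $177,380.00 − YTD $175,050.00 = $2,330.00 subject; 6% × $2,330.00 = $139.80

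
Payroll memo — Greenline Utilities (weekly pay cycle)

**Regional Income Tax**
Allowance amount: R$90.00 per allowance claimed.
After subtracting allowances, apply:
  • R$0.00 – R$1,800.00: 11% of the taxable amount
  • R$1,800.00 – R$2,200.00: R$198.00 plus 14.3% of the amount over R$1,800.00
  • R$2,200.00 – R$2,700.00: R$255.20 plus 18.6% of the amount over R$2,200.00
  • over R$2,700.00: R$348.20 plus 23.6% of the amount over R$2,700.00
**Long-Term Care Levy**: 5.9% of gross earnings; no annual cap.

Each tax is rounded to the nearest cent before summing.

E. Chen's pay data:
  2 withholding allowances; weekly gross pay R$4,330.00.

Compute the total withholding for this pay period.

R$945.87

Regional Income Tax: taxable = R$4,330.00 − 2×R$90.00 = R$4,150.00
  R$348.20 + 23.6% × (R$4,150.00 − R$2,700.00) = R$348.20 + 23.6% × R$1,450.00 = R$690.40
Long-Term Care Levy: 5.9% × R$4,330.00 = R$255.47
Total: R$690.40 + R$255.47 = R$945.87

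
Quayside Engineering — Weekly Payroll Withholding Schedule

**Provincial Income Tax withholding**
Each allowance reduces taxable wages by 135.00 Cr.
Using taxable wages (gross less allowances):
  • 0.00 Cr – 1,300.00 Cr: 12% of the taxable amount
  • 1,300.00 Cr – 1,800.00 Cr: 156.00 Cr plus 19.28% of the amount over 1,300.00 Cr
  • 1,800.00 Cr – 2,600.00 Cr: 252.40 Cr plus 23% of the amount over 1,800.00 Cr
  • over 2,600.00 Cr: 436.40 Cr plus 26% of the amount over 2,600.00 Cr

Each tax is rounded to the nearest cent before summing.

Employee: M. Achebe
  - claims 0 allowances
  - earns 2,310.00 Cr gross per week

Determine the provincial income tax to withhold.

369.70 Cr

Provincial Income Tax: taxable = 2,310.00 Cr
  252.40 Cr + 23% × (2,310.00 Cr − 1,800.00 Cr) = 252.40 Cr + 23% × 510.00 Cr = 369.70 Cr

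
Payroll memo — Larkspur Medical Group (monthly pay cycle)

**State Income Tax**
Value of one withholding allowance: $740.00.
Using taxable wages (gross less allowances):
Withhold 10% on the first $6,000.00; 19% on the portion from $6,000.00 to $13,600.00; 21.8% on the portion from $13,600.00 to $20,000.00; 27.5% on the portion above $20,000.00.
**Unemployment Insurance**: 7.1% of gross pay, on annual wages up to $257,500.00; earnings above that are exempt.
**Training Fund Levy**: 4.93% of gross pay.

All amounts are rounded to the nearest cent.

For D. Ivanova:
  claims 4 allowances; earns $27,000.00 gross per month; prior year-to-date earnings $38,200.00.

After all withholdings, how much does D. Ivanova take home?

State Income Tax: taxable = $27,000.00 − 4×$740.00 = $24,040.00
  $3,439.20 + 27.5% × ($24,040.00 − $20,000.00) = $3,439.20 + 27.5% × $4,040.00 = $4,550.20
Unemployment Insurance: 7.1% × $27,000.00 = $1,917.00
Training Fund Levy: 4.93% × $27,000.00 = $1,331.10
Total withheld: $4,550.20 + $1,917.00 + $1,331.10 = $7,798.30
Net pay: $27,000.00 − $7,798.30 = $19,201.70

$19,201.70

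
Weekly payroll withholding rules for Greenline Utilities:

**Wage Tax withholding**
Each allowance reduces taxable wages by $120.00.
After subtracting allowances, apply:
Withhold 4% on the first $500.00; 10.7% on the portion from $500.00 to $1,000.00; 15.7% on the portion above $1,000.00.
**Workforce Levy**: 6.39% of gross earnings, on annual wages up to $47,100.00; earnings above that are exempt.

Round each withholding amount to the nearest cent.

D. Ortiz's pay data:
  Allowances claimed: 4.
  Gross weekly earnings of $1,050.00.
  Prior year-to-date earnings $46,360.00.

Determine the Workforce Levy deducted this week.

$47.29

Workforce Levy: cap $47,100.00 − YTD $46,360.00 = $740.00 subject; 6.39% × $740.00 = $47.29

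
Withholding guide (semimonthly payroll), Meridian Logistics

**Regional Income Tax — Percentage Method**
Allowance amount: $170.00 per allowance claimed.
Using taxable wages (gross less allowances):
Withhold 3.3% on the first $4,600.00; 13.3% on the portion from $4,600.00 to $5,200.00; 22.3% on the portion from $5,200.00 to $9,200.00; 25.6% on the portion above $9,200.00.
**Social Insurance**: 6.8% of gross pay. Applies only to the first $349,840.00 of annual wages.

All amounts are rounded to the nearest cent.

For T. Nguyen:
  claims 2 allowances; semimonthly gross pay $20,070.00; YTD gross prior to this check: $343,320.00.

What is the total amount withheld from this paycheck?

$4,262.64

Regional Income Tax: taxable = $20,070.00 − 2×$170.00 = $19,730.00
  $1,123.60 + 25.6% × ($19,730.00 − $9,200.00) = $1,123.60 + 25.6% × $10,530.00 = $3,819.28
Social Insurance: cap $349,840.00 − YTD $343,320.00 = $6,520.00 subject; 6.8% × $6,520.00 = $443.36
Total: $3,819.28 + $443.36 = $4,262.64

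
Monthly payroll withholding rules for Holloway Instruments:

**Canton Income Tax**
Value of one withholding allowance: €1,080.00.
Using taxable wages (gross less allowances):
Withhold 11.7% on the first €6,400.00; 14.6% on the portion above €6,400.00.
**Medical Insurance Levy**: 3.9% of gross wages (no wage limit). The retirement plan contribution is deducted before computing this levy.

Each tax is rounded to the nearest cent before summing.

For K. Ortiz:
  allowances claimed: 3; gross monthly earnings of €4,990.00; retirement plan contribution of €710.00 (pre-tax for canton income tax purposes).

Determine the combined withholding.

Canton Income Tax: taxable = €4,990.00 − €710.00 − 3×€1,080.00 = €1,040.00
  11.7% × €1,040.00 = €121.68
Medical Insurance Levy: 3.9% × €4,280.00 = €166.92
Total: €121.68 + €166.92 = €288.60

€288.60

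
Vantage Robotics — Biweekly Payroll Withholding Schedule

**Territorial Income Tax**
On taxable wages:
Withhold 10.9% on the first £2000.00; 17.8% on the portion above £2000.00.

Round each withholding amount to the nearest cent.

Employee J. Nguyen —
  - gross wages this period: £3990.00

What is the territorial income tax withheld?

£572.22

Territorial Income Tax: taxable = £3990.00
  £218.00 + 17.8% × (£3990.00 − £2000.00) = £218.00 + 17.8% × £1990.00 = £572.22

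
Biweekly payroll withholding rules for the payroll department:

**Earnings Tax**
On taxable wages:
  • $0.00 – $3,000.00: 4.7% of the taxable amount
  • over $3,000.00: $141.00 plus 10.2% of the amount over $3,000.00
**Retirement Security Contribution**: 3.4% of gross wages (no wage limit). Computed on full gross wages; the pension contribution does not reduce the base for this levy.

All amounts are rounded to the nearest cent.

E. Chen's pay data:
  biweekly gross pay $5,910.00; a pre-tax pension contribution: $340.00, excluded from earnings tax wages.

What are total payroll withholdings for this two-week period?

Earnings Tax: taxable = $5,910.00 − $340.00 = $5,570.00
  $141.00 + 10.2% × ($5,570.00 − $3,000.00) = $141.00 + 10.2% × $2,570.00 = $403.14
Retirement Security Contribution: 3.4% × $5,910.00 = $200.94
Total: $403.14 + $200.94 = $604.08

$604.08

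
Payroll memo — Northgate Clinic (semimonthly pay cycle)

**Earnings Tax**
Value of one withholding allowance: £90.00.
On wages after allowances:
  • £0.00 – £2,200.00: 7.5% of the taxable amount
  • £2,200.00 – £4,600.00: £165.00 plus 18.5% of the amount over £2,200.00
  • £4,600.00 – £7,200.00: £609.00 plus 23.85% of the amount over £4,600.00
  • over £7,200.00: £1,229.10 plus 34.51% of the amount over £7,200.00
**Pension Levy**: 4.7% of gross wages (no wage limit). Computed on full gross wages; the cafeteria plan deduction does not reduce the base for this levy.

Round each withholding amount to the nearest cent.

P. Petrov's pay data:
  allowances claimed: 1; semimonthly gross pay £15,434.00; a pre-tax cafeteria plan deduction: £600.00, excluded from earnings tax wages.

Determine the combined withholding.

£4,557.93

Earnings Tax: taxable = £15,434.00 − £600.00 − 1×£90.00 = £14,744.00
  £1,229.10 + 34.51% × (£14,744.00 − £7,200.00) = £1,229.10 + 34.51% × £7,544.00 = £3,832.53
Pension Levy: 4.7% × £15,434.00 = £725.40
Total: £3,832.53 + £725.40 = £4,557.93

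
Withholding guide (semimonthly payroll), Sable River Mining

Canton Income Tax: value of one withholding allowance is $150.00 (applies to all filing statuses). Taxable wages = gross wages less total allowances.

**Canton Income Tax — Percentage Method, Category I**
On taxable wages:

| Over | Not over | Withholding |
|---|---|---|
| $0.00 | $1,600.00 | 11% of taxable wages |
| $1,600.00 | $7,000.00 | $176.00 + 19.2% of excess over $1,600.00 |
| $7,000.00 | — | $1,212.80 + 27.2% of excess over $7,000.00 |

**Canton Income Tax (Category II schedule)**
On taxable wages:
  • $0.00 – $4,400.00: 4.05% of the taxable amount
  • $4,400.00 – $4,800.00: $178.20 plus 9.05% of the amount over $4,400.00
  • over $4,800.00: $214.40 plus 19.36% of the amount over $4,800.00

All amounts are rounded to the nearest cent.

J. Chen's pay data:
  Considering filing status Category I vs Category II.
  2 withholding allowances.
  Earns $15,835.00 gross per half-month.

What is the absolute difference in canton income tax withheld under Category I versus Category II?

Canton Income Tax (Category I): taxable = $15,835.00 − 2×$150.00 = $15,535.00
  $1,212.80 + 27.2% × ($15,535.00 − $7,000.00) = $1,212.80 + 27.2% × $8,535.00 = $3,534.32
Canton Income Tax (Category II): taxable = $15,835.00 − 2×$150.00 = $15,535.00
  $214.40 + 19.36% × ($15,535.00 − $4,800.00) = $214.40 + 19.36% × $10,735.00 = $2,292.70
Difference: |$3,534.32 − $2,292.70| = $1,241.62 (higher under Category I)

$1,241.62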